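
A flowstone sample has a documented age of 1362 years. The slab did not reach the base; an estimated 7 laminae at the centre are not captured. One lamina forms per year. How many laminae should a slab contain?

At one lamina per year, 1362 years correspond to 1362 laminae.
Less the 7 uncaptured laminae: 1362 − 7 = 1355.

1355 laminae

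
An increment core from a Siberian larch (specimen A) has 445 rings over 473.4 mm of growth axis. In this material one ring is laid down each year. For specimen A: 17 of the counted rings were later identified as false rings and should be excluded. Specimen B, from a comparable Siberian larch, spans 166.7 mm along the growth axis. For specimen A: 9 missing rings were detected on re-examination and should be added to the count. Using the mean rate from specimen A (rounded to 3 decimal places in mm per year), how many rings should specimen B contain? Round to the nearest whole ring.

Specimen A: correcting the raw count gives 445 − 17 + 9 = 437 true rings.
A: Extension rate ≈ 473.4 / 437 = 1.083 mm/yr.
For B, 166.7 / 1.083 = 153.92 years ≈ 154 rings.

154 rings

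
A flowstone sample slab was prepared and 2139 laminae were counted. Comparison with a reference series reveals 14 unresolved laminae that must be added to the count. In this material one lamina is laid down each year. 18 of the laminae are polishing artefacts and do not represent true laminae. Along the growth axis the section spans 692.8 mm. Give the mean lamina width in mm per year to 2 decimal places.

Adjusted count: 2139 − 18 + 14 = 2135 laminae.
Extension rate ≈ 692.8 / 2135 = 0.32 mm per year.

0.32 mm per year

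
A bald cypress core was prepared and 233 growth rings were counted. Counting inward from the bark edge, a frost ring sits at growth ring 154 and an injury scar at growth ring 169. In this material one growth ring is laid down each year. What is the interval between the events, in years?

The two markers are separated by 169 − 154 = 15 growth rings.
That is 15 years at one growth ring per year.

15 years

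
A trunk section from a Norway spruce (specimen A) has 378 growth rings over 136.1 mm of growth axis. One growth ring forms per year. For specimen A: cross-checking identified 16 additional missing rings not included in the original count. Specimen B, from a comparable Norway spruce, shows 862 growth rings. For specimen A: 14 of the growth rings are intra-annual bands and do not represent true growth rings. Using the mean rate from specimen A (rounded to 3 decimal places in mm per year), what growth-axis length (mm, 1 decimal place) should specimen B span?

Specimen A: adjusted count: 378 − 14 + 16 = 380 growth rings.
A: Extension rate ≈ 136.1 / 380 = 0.358 mm per year.
Length of B = 0.358 × 862 = 308.6 mm.

308.6 mm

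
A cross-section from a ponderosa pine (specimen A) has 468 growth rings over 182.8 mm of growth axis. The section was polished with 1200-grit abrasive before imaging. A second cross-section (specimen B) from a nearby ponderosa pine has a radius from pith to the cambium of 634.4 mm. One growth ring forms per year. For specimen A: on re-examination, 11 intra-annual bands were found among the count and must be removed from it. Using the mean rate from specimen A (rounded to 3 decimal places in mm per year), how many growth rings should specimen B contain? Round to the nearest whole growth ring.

Specimen A: adjusted count: 468 − 11 = 457 growth rings.
A: Mean rate = 182.8 mm / 457 years ≈ 0.400 mm/yr.
Specimen B: 634.4 mm / 0.400 mm per year = 1586.00 years ≈ 1586 growth rings.

1586 growth rings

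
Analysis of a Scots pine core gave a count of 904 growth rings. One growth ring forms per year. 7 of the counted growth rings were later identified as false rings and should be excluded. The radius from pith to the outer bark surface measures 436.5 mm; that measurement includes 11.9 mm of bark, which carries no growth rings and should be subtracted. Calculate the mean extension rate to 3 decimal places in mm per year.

0.473 mm per year

True growth ring count = 904 − 7 = 897.
The growth record spans 436.5 − 11.9 = 424.6 mm.
Extension rate ≈ 424.6 / 897 = 0.473 mm per year.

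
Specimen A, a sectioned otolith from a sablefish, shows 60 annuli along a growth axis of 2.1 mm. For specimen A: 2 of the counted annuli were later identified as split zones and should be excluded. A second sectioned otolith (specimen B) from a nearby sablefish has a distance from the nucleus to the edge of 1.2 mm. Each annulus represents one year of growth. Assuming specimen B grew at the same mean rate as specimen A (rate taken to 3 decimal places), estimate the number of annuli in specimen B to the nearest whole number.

Specimen A: adjusted count: 60 − 2 = 58 annuli.
A: Extension rate ≈ 2.1 / 58 = 0.036 mm/year.
B spans 1.2 / 0.036 = 33.33 years ≈ 33 annuli.

33 annuli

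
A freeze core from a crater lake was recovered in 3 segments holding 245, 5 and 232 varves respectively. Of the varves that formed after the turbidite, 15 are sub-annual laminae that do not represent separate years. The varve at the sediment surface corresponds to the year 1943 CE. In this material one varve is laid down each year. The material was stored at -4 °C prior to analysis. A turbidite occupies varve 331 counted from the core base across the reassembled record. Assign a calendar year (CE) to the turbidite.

Total varves = 245 + 5 + 232 = 482.
The turbidite sits at varve 331 from the core base, so 482 − 331 = 151 varves formed after it.
151 − 15 false = 136 true varves after the turbidite.
The varve at the sediment surface is 1943 CE, so the turbidite dates to 1943 − 136 = 1807 CE.

1807 CE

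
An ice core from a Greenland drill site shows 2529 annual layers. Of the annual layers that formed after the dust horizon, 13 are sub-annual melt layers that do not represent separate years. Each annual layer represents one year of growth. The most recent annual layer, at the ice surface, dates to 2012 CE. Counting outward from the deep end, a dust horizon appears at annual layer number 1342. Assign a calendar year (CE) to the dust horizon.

The dust horizon sits at annual layer 1342 from the deep end, so 2529 − 1342 = 1187 annual layers formed after it.
1187 − 13 false = 1174 true annual layers after the dust horizon.
2012 − 1174 = 838 CE.

838 CE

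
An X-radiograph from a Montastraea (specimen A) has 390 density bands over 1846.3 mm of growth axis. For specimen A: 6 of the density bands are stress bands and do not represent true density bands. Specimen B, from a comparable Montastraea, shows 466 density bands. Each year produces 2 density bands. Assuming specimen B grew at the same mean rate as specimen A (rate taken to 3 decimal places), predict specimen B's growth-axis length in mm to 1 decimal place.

2240.5 mm

Specimen A: after corrections the count is 390 − 6 = 384 density bands.
Specimen A: 384 density bands at 2 per year is 384 / 2 = 192 years.
A: 1846.3 mm over 192 years gives 1846.3 / 192 ≈ 9.616 mm per year.
Specimen B: dividing by 2 density bands per year: 466 / 2 = 233 years. For B, 9.616 mm/year × 233 years = 2240.5 mm.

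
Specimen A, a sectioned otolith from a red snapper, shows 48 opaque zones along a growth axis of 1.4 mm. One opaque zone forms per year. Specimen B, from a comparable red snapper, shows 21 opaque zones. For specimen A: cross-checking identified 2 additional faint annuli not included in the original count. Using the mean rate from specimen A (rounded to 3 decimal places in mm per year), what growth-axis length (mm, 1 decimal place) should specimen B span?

Specimen A: correcting the raw count gives 48 + 2 = 50 true opaque zones.
A: Extension rate ≈ 1.4 / 50 = 0.028 mm/yr.
For B, 0.028 mm/year × 21 years = 0.6 mm.

0.6 mm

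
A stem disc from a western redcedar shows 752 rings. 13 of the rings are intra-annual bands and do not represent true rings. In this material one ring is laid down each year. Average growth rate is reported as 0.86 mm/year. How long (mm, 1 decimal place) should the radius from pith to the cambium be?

635.5 mm

Correcting the raw count gives 752 − 13 = 739 true rings.
Length ≈ 0.86 × 739 = 635.5 mm.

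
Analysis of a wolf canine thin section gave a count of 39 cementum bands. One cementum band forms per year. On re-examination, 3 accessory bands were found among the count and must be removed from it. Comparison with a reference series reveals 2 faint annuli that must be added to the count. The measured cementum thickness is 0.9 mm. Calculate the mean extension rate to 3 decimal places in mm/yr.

True cementum band count = 39 − 3 + 2 = 38.
0.9 mm over 38 years gives 0.9 / 38 ≈ 0.024 mm/yr.

0.024 mm/yr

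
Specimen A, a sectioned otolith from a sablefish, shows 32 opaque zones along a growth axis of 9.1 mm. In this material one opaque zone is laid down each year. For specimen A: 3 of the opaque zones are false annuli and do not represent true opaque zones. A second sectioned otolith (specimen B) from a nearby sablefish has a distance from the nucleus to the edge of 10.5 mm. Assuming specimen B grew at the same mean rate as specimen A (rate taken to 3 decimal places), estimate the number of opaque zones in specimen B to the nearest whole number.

33 opaque zones

Specimen A: correcting the raw count gives 32 − 3 = 29 true opaque zones.
A: Extension rate ≈ 9.1 / 29 = 0.314 mm/yr.
B spans 10.5 / 0.314 = 33.44 years ≈ 33 opaque zones.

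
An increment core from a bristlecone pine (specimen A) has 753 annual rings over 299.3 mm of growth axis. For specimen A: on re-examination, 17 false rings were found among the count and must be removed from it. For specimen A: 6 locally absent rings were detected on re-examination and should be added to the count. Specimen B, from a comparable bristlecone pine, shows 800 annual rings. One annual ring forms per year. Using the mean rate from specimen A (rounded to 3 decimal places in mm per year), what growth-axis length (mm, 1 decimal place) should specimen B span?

Specimen A: adjusted count: 753 − 17 + 6 = 742 annual rings.
A: Extension rate ≈ 299.3 / 742 = 0.403 mm/year.
For B, 0.403 mm/year × 800 years = 322.4 mm.

322.4 mm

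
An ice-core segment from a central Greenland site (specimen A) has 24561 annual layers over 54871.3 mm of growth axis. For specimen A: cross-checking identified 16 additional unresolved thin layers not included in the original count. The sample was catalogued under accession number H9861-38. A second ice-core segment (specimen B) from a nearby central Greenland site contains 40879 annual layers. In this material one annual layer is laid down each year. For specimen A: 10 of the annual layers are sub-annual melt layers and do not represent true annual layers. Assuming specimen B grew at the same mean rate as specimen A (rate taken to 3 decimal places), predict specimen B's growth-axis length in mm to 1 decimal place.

91323.7 mm

Specimen A: after corrections the count is 24561 − 10 + 16 = 24567 annual layers.
A: 54871.3 mm over 24567 years gives 54871.3 / 24567 ≈ 2.234 mm/year.
Length of B = 2.234 × 40879 = 91323.7 mm.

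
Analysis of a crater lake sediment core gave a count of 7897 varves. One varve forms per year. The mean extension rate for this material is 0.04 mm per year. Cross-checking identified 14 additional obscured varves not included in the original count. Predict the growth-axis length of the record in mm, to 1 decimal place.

Correcting the raw count gives 7897 + 14 = 7911 true varves.
Predicted length = 0.04 mm/year × 7911 years = 316.4 mm.

316.4 mm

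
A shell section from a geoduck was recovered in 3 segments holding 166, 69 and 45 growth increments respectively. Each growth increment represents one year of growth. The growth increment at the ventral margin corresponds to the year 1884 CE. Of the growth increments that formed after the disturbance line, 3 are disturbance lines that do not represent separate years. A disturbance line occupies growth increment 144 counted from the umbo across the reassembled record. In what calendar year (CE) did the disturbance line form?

Total growth increments = 166 + 69 + 45 = 280.
Between growth increment 144 and the ventral margin there are 280 − 144 = 136 growth increments.
Excluding 3 false growth increments: 136 − 3 = 133.
The growth increment at the ventral margin is 1884 CE, so the disturbance line dates to 1884 − 133 = 1751 CE.

1751 CE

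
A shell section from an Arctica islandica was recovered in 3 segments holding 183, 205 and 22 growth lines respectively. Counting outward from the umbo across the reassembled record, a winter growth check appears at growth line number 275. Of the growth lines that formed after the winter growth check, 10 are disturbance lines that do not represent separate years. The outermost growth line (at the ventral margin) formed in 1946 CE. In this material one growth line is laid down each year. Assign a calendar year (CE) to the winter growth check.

1821 CE

Total growth lines = 183 + 205 + 22 = 410.
410 − 275 = 135 growth lines lie beyond the winter growth check toward the ventral margin.
Excluding 10 false growth lines: 135 − 10 = 125.
1946 − 125 = 1821 CE.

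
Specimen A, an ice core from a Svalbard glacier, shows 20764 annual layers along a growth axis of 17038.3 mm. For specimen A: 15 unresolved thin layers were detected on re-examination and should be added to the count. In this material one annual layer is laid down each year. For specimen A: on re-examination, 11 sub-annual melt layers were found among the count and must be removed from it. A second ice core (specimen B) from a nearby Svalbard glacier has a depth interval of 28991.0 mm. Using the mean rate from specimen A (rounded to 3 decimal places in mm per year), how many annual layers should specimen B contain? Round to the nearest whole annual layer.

35355 annual layers

Specimen A: true annual layer count = 20764 − 11 + 15 = 20768.
A: 17038.3 mm over 20768 years gives 17038.3 / 20768 ≈ 0.820 mm/yr.
For B, 28991.0 / 0.820 = 35354.88 years ≈ 35355 annual layers.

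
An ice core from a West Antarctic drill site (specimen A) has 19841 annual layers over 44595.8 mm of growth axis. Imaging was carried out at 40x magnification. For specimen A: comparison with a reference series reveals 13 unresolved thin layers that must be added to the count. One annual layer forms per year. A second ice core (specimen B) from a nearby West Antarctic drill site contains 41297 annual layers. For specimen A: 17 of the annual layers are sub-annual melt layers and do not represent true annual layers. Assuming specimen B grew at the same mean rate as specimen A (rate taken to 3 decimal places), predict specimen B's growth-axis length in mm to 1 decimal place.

Specimen A: true annual layer count = 19841 − 17 + 13 = 19837.
A: Mean rate = 44595.8 mm / 19837 years ≈ 2.248 mm/yr.
Length of B = 2.248 × 41297 = 92835.7 mm.

92835.7 mm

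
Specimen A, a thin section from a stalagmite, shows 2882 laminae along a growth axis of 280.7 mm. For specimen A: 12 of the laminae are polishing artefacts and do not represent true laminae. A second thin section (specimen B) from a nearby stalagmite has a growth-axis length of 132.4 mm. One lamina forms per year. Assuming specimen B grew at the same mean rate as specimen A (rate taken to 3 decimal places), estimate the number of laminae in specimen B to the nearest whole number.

1351 laminae

Specimen A: adjusted count: 2882 − 12 = 2870 laminae.
A: Mean rate = 280.7 mm / 2870 years ≈ 0.098 mm per year.
Specimen B: 132.4 mm / 0.098 mm per year = 1351.02 years ≈ 1351 laminae.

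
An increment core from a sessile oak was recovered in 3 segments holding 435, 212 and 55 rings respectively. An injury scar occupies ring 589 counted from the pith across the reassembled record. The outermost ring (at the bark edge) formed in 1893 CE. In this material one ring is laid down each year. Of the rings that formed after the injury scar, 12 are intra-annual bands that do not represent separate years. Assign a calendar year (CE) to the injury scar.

Total rings = 435 + 212 + 55 = 702.
The injury scar sits at ring 589 from the pith, so 702 − 589 = 113 rings formed after it.
Removing the 12 false rings leaves 113 − 12 = 101 true rings beyond the injury scar.
The ring at the bark edge is 1893 CE, so the injury scar dates to 1893 − 101 = 1792 CE.

1792 CE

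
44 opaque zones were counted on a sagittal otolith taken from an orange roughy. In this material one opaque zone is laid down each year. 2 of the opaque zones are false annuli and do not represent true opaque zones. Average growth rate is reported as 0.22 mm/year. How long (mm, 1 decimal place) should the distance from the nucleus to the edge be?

9.2 mm

True opaque zone count = 44 − 2 = 42.
42 years at 0.22 mm/year gives 0.22 × 42 = 9.2 mm.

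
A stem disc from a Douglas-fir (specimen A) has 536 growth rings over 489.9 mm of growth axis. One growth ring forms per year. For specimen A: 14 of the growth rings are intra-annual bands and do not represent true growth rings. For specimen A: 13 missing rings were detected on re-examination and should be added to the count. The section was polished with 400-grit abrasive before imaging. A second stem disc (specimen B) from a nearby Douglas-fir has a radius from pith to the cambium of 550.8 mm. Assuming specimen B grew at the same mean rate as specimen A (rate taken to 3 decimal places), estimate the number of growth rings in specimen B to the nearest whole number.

601 growth rings

Specimen A: adjusted count: 536 − 14 + 13 = 535 growth rings.
A: Extension rate ≈ 489.9 / 535 = 0.916 mm per year.
For B, 550.8 / 0.916 = 601.31 years ≈ 601 growth rings.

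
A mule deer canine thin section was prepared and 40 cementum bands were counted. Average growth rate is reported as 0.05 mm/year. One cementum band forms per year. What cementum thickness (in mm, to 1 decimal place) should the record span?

2.0 mm

40 years of growth are recorded.
Length ≈ 0.05 × 40 = 2.0 mm.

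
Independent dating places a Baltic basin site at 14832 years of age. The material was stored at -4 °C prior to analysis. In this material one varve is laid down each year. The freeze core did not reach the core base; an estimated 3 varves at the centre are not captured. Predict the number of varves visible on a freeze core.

14829 varves

Expected varves over 14832 years: 14832.
Less the 3 uncaptured varves: 14832 − 3 = 14829.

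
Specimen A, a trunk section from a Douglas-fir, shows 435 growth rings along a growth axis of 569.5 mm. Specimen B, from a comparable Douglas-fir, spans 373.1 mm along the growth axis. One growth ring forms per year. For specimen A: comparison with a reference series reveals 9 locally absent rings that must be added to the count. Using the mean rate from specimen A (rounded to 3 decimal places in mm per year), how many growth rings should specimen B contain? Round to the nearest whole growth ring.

Specimen A: correcting the raw count gives 435 + 9 = 444 true growth rings.
A: 569.5 mm over 444 years gives 569.5 / 444 ≈ 1.283 mm/yr.
B spans 373.1 / 1.283 = 290.80 years ≈ 291 growth rings.

291 growth rings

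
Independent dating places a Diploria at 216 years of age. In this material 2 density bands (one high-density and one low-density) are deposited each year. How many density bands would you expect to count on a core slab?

432 density bands

With 2 density bands per year, 216 years would produce 216 × 2 = 432 density bands.
So 432 density bands should be present.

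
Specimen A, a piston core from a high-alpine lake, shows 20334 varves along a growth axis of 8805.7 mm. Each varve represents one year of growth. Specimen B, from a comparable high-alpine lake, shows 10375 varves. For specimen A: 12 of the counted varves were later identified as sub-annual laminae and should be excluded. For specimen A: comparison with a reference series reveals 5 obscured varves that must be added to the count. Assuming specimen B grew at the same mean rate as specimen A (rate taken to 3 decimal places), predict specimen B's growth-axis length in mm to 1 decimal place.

4492.4 mm

Specimen A: correcting the raw count gives 20334 − 12 + 5 = 20327 true varves.
A: Mean rate = 8805.7 mm / 20327 years ≈ 0.433 mm/year.
B's length ≈ 0.433 × 10375 = 4492.4 mm.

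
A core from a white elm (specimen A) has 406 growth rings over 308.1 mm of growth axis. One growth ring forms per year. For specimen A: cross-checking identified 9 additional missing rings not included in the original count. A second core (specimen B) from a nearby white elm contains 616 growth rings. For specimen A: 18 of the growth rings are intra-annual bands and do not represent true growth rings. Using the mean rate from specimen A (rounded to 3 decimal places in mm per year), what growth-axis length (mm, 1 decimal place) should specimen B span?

Specimen A: adjusted count: 406 − 18 + 9 = 397 growth rings.
A: Extension rate ≈ 308.1 / 397 = 0.776 mm/yr.
For B, 0.776 mm/year × 616 years = 478.0 mm.

478.0 mm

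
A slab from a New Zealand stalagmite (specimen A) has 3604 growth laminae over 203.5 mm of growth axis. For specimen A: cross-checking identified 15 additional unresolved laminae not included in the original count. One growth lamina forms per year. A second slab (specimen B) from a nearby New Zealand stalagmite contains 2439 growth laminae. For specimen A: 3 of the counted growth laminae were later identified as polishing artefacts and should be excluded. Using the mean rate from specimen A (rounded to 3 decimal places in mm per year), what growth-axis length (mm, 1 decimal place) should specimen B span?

136.6 mm

Specimen A: correcting the raw count gives 3604 − 3 + 15 = 3616 true growth laminae.
A: 203.5 mm over 3616 years gives 203.5 / 3616 ≈ 0.056 mm/year.
B's length ≈ 0.056 × 2439 = 136.6 mm.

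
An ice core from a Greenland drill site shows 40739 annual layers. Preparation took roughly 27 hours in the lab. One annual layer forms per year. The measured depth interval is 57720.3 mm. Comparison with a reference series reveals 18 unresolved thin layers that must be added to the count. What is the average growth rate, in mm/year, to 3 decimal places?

After corrections the count is 40739 + 18 = 40757 annual layers.
Extension rate ≈ 57720.3 / 40757 = 1.416 mm/year.

1.416 mm/year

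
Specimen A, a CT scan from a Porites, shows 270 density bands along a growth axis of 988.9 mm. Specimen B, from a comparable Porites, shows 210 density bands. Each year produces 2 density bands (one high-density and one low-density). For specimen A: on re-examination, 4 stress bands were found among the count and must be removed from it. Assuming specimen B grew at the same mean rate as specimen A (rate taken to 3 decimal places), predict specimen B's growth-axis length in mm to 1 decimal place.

Specimen A: after corrections the count is 270 − 4 = 266 density bands.
Specimen A: dividing by 2 density bands per year: 266 / 2 = 133 years.
A: Extension rate ≈ 988.9 / 133 = 7.435 mm/yr.
Specimen B: dividing by 2 density bands per year: 210 / 2 = 105 years. For B, 7.435 mm/year × 105 years = 780.7 mm.

780.7 mm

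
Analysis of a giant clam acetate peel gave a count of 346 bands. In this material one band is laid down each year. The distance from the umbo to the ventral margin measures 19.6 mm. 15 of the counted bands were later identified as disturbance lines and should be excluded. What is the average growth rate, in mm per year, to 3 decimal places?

0.059 mm per year

Adjusted count: 346 − 15 = 331 bands.
Mean rate = 19.6 mm / 331 years ≈ 0.059 mm per year.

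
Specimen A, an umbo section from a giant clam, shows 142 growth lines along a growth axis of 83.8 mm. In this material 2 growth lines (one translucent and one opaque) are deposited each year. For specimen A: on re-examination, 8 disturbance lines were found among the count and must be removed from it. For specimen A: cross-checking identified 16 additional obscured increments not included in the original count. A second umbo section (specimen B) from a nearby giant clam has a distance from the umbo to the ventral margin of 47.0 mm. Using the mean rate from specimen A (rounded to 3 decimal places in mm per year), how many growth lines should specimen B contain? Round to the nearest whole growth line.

84 growth lines

Specimen A: true growth line count = 142 − 8 + 16 = 150.
Specimen A: with 2 growth lines per year, 150 / 2 = 75 years.
A: Extension rate ≈ 83.8 / 75 = 1.117 mm/yr.
B spans 47.0 / 1.117 = 42.08 years; at 2 growth lines per year that is 42.08 × 2 ≈ 84 growth lines.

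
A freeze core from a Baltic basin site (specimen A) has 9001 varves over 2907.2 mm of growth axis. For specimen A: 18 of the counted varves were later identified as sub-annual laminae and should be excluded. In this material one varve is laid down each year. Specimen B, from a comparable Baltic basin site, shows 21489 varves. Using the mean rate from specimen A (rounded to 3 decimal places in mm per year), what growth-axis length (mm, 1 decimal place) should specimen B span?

6962.4 mm

Specimen A: adjusted count: 9001 − 18 = 8983 varves.
A: Mean rate = 2907.2 mm / 8983 years ≈ 0.324 mm per year.
B's length ≈ 0.324 × 21489 = 6962.4 mm.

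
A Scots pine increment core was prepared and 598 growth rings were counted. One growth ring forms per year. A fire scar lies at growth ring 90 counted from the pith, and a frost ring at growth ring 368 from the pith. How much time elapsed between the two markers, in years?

278 yr

368 − 90 = 278 growth rings lie between the two events.
One growth ring per year makes the interval 278 years.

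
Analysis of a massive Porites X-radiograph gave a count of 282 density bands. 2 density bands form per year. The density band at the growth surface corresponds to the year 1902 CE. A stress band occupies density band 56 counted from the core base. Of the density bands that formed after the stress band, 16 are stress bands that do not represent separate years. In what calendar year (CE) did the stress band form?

1797 CE

282 − 56 = 226 density bands lie beyond the stress band toward the growth surface.
Removing the 16 false density bands leaves 226 − 16 = 210 true density bands beyond the stress band.
Dividing by 2 density bands per year: 210 / 2 = 105 years.
Counting back 105 years from 1902 CE places the stress band in 1902 − 105 = 1797 CE.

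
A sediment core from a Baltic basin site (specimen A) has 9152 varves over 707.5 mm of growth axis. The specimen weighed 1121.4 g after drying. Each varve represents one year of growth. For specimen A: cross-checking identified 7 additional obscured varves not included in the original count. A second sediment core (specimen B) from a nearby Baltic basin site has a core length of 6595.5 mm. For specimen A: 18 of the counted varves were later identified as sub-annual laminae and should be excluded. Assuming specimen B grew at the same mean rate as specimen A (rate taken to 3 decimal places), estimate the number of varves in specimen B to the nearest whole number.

Specimen A: correcting the raw count gives 9152 − 18 + 7 = 9141 true varves.
A: Extension rate ≈ 707.5 / 9141 = 0.077 mm/yr.
For B, 6595.5 / 0.077 = 85655.84 years ≈ 85656 varves.

85656 varves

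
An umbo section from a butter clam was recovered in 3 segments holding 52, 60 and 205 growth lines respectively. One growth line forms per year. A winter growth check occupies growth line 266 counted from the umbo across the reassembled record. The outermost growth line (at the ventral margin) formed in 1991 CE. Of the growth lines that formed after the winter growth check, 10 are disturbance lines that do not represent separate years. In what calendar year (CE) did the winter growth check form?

Total growth lines = 52 + 60 + 205 = 317.
317 − 266 = 51 growth lines lie beyond the winter growth check toward the ventral margin.
Excluding 10 false growth lines: 51 − 10 = 41.
1991 − 41 = 1950 CE.

1950 CE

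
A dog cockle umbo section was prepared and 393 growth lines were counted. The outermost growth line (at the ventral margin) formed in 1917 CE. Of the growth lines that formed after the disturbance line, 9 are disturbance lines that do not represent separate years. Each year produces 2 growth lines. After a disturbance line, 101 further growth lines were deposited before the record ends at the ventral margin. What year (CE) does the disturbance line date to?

1871 CE

101 growth lines post-date the disturbance line.
Removing the 9 false growth lines leaves 101 − 9 = 92 true growth lines beyond the disturbance line.
Dividing by 2 growth lines per year: 92 / 2 = 46 years.
The growth line at the ventral margin is 1917 CE, so the disturbance line dates to 1917 − 46 = 1871 CE.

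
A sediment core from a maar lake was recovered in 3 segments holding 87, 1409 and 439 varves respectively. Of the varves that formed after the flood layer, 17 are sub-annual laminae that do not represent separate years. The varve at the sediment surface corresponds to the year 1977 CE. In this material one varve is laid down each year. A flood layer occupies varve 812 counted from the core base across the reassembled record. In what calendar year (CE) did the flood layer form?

871 CE

Total varves = 87 + 1409 + 439 = 1935.
1935 − 812 = 1123 varves lie beyond the flood layer toward the sediment surface.
Removing the 17 false varves leaves 1123 − 17 = 1106 true varves beyond the flood layer.
1977 − 1106 = 871 CE.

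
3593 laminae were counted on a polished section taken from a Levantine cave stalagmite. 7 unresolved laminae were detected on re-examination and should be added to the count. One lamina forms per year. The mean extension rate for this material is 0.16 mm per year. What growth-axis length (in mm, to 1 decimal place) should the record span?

576.0 mm

True lamina count = 3593 + 7 = 3600.
3600 years at 0.16 mm/year gives 0.16 × 3600 = 576.0 mm.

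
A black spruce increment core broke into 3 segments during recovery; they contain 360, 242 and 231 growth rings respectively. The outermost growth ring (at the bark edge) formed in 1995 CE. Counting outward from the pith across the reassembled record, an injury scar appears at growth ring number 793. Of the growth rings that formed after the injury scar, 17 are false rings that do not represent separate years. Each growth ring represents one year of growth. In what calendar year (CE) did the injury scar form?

1972 CE

Total growth rings = 360 + 242 + 231 = 833.
833 − 793 = 40 growth rings lie beyond the injury scar toward the bark edge.
Excluding 17 false growth rings: 40 − 17 = 23.
Counting back 23 years from 1995 CE places the injury scar in 1995 − 23 = 1972 CE.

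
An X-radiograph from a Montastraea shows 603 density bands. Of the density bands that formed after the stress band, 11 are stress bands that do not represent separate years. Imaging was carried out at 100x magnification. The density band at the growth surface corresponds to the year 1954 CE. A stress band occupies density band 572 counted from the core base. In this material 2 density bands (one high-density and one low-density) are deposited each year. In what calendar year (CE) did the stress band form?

1944 CE

603 − 572 = 31 density bands lie beyond the stress band toward the growth surface.
31 − 11 false = 20 true density bands after the stress band.
Dividing by 2 density bands per year: 20 / 2 = 10 years.
1954 − 10 = 1944 CE.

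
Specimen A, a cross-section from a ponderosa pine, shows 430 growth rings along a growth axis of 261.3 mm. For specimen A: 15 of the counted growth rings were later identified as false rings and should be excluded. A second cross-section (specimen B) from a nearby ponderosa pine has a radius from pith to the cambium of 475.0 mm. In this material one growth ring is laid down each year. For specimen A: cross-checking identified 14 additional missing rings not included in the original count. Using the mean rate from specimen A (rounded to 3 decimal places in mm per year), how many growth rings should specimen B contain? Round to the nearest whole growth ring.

780 growth rings

Specimen A: correcting the raw count gives 430 − 15 + 14 = 429 true growth rings.
A: Extension rate ≈ 261.3 / 429 = 0.609 mm/year.
For B, 475.0 / 0.609 = 779.97 years ≈ 780 growth rings.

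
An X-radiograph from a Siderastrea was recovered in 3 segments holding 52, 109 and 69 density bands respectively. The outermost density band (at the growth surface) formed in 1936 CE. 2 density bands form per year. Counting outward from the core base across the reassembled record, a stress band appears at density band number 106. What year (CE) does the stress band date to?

1874 CE

Total density bands = 52 + 109 + 69 = 230.
The stress band sits at density band 106 from the core base, so 230 − 106 = 124 density bands formed after it.
124 density bands at 2 per year is 124 / 2 = 62 years.
1936 − 62 = 1874 CE.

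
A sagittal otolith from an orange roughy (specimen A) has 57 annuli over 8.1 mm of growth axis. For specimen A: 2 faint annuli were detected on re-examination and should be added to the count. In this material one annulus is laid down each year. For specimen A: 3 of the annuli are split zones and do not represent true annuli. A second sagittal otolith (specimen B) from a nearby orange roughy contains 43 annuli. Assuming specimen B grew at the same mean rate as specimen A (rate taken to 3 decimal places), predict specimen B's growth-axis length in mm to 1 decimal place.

6.2 mm

Specimen A: correcting the raw count gives 57 − 3 + 2 = 56 true annuli.
A: Mean rate = 8.1 mm / 56 years ≈ 0.145 mm/yr.
Length of B = 0.145 × 43 = 6.2 mm.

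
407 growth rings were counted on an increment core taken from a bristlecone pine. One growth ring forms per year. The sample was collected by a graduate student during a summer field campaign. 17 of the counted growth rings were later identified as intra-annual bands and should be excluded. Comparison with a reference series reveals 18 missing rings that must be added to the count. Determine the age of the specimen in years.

True growth ring count = 407 − 17 + 18 = 408.
One growth ring per year makes the duration 408 years.

408 years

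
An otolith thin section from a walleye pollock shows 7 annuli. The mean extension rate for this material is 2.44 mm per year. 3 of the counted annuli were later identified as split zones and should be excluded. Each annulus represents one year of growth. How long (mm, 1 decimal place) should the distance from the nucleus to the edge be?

True annulus count = 7 − 3 = 4.
Predicted length = 2.44 mm/year × 4 years = 9.8 mm.

9.8 mm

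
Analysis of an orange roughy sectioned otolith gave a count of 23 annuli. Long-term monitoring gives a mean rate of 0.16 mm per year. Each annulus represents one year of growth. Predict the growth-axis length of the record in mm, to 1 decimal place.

3.7 mm

The record spans 23 years at 0.16 mm per year.
23 years at 0.16 mm/year gives 0.16 × 23 = 3.7 mm.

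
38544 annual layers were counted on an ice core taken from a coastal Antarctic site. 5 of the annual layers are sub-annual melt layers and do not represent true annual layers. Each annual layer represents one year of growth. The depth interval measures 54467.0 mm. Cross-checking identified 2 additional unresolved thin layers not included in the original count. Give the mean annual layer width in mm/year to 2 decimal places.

1.41 mm/year

Adjusted count: 38544 − 5 + 2 = 38541 annual layers.
Extension rate ≈ 54467.0 / 38541 = 1.41 mm/year.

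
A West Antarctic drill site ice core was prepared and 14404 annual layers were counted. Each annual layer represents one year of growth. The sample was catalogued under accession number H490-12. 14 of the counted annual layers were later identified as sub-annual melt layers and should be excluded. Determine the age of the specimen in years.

14390 yr

True annual layer count = 14404 − 14 = 14390.
At one annual layer per year, that is 14390 years.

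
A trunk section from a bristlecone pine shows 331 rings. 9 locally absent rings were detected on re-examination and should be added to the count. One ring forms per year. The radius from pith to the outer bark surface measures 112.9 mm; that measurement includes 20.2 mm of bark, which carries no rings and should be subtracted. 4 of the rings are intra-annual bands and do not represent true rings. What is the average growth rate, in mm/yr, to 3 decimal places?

0.276 mm/yr

After corrections the count is 331 − 4 + 9 = 336 rings.
The growth record spans 112.9 − 20.2 = 92.7 mm.
92.7 mm over 336 years gives 92.7 / 336 ≈ 0.276 mm/yr.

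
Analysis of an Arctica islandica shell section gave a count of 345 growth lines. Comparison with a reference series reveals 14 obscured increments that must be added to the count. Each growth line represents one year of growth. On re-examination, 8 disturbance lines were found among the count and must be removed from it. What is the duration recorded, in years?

Adjusted count: 345 − 8 + 14 = 351 growth lines.
With a one-to-one growth line periodicity this is 351 years.

351 years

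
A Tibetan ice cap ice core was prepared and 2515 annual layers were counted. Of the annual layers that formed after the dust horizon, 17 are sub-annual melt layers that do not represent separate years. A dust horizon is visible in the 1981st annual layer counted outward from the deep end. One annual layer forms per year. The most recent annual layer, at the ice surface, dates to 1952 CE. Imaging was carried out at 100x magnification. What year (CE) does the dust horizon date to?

1435 CE

Between annual layer 1981 and the ice surface there are 2515 − 1981 = 534 annual layers.
Excluding 17 false annual layers: 534 − 17 = 517.
1952 − 517 = 1435 CE.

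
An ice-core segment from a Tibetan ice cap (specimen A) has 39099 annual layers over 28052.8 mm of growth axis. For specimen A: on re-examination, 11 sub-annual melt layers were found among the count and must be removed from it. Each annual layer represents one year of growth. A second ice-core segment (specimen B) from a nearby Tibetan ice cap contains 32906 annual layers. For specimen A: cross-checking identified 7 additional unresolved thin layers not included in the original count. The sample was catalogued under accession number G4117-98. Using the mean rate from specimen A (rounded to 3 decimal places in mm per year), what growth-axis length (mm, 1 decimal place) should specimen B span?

23626.5 mm

Specimen A: after corrections the count is 39099 − 11 + 7 = 39095 annual layers.
A: Extension rate ≈ 28052.8 / 39095 = 0.718 mm/year.
B's length ≈ 0.718 × 32906 = 23626.5 mm.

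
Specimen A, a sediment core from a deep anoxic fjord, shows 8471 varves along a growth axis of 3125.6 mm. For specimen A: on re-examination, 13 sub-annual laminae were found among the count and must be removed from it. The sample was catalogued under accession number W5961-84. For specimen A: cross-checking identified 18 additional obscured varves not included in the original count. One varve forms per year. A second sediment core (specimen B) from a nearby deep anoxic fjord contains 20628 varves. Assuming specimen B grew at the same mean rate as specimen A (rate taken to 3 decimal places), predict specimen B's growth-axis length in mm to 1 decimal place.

Specimen A: true varve count = 8471 − 13 + 18 = 8476.
A: Extension rate ≈ 3125.6 / 8476 = 0.369 mm/yr.
Length of B = 0.369 × 20628 = 7611.7 mm.

7611.7 mm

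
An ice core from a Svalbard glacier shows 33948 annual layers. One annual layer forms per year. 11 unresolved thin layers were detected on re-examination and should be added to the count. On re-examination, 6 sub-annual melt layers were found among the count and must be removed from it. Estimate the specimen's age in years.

33953 years

True annual layer count = 33948 − 6 + 11 = 33953.
At one annual layer per year, that is 33953 years.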